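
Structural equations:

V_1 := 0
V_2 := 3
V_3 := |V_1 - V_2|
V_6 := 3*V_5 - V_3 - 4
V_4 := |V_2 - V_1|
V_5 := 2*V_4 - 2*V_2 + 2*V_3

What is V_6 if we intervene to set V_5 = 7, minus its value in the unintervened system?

The intervention breaks the incoming arrows to V_5: V_5 := 2*V_4 - 2*V_2 + 2*V_3 no longer applies, and V_5 = 7.
V_3 = |V_1 - V_2|  [with V_1=0, V_2=3]  = 3
V_6 = 3*V_5 - V_3 - 4  [with V_5=7, V_3=3]  = 14
Without intervention: V_3 = |V_1 - V_2|  [with V_1=0, V_2=3]  = 3; V_4 = |V_2 - V_1|  [with V_2=3, V_1=0]  = 3; V_5 = 2*V_4 - 2*V_2 + 2*V_3  [with V_4=3, V_2=3, V_3=3]  = 6; V_6 = 3*V_5 - V_3 - 4  [with V_5=6, V_3=3]  = 11.
Change = 14 − 11 = 3.

3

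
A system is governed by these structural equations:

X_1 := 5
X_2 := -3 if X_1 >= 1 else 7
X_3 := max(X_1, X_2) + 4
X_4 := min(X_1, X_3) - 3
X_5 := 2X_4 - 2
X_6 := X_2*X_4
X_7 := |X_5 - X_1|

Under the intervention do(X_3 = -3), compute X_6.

The intervention breaks the incoming arrows to X_3: X_3 := max(X_1, X_2) + 4 no longer applies, and X_3 = -3.
X_2 = -3 if X_1 >= 1 else 7  [with X_1=5]  = -3
X_4 = min(X_1, X_3) - 3  [with X_1=5, X_3=-3]  = -6
X_6 = X_2*X_4  [with X_2=-3, X_4=-6]  = 18

18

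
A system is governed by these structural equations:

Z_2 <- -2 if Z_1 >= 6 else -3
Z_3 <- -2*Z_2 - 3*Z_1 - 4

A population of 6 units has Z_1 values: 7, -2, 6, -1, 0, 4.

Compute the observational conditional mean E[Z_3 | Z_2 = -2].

-19.5

E[Z_3|Z_2=-2] averages over only the 2 units with Z_2=-2 (Z_1 = 7, 6): Z_3 = -21, -18, mean -19.5.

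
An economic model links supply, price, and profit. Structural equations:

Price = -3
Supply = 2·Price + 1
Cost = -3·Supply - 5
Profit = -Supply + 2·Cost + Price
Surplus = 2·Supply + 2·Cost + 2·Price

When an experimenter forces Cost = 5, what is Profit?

12

The intervention breaks the incoming arrows to Cost: Cost = -3·Supply - 5 no longer applies, and Cost = 5.
Supply = 2·Price + 1  [with Price=-3]  = -5
Profit = -Supply + 2·Cost + Price  [with Supply=-5, Cost=5, Price=-3]  = 12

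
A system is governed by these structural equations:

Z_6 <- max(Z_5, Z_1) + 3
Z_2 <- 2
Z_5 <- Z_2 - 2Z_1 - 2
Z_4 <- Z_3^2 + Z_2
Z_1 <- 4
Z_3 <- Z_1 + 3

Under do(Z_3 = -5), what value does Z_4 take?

27

The intervention breaks the incoming arrows to Z_3: Z_3 <- Z_1 + 3 no longer applies, and Z_3 = -5.
Z_4 = Z_3^2 + Z_2  [with Z_3=-5, Z_2=2]  = 27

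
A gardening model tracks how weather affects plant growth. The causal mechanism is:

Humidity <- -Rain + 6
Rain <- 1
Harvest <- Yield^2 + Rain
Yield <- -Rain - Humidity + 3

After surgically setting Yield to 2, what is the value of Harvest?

The intervention breaks the incoming arrows to Yield: Yield <- -Rain - Humidity + 3 no longer applies, and Yield = 2.
Harvest = Yield^2 + Rain  [with Yield=2, Rain=1]  = 5

5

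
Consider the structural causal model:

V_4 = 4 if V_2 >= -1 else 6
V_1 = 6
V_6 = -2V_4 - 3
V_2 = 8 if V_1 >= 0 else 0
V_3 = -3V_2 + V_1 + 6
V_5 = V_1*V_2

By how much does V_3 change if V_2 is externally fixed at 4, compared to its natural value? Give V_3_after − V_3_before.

The intervention breaks the incoming arrows to V_2: V_2 = 8 if V_1 >= 0 else 0 no longer applies, and V_2 = 4.
V_3 = -3V_2 + V_1 + 6  [with V_2=4, V_1=6]  = 0
Without intervention: V_2 = 8 if V_1 >= 0 else 0  [with V_1=6]  = 8; V_3 = -3V_2 + V_1 + 6  [with V_2=8, V_1=6]  = -12.
Change = 0 − (-12) = 12.

12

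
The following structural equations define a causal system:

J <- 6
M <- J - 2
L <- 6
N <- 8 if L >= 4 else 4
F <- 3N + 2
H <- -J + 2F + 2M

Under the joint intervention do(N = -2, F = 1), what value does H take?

4

The joint intervention fixes N = -2, F = 1, removing each variable's own equation.
M = J - 2  [with J=6]  = 4
H = -J + 2F + 2M  [with J=6, F=1, M=4]  = 4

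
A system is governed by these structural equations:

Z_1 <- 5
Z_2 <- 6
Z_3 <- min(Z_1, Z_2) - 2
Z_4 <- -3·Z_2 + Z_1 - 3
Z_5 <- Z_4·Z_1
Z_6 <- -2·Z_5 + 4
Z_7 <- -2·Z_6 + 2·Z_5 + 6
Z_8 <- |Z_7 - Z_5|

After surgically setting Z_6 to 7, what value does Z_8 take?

88

Intervening sets Z_6 = 7 and removes its equation (Z_6 <- -2·Z_5 + 4).
Z_4 = -3·Z_2 + Z_1 - 3  [with Z_2=6, Z_1=5]  = -16
Z_5 = Z_4·Z_1  [with Z_4=-16, Z_1=5]  = -80
Z_7 = -2·Z_6 + 2·Z_5 + 6  [with Z_6=7, Z_5=-80]  = -168
Z_8 = |Z_7 - Z_5|  [with Z_7=-168, Z_5=-80]  = 88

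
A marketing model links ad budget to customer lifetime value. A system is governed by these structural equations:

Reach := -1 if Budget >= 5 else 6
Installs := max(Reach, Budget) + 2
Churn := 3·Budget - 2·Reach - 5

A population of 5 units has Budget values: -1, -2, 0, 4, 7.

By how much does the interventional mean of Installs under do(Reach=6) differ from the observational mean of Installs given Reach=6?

Every unit gets Reach=6 under the intervention. Installs values become 8, 8, 8, 8, 9; E[Installs|do(Reach=6)] = 8.2.
E[Installs|Reach=6] averages over only the 4 units with Reach=6 (Budget = -1, -2, 0, 4): Installs = 8, 8, 8, 8, mean 8.
Difference = 8.2 − 8 = 0.2.

0.2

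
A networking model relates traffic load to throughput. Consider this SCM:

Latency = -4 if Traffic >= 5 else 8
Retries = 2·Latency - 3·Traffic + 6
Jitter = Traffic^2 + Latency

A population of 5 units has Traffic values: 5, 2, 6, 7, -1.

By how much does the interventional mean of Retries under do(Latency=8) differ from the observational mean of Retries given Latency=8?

-9.9

The intervention sets Latency=8 in all 5 units regardless of Traffic. Recomputing Retries per unit gives 7, 16, 4, 1, 25; average 10.6.
Conditioning on Latency=8 selects the 2 unit(s) with Traffic ∈ {2, -1}. Their Retries values: 16, 25. Mean = 20.5.
Difference = 10.6 − 20.5 = -9.9.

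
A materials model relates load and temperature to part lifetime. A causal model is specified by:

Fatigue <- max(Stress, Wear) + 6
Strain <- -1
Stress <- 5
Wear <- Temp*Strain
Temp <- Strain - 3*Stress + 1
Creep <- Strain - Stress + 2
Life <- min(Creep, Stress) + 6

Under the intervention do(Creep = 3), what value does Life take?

The intervention breaks the incoming arrows to Creep: Creep <- Strain - Stress + 2 no longer applies, and Creep = 3.
Life = min(Creep, Stress) + 6  [with Creep=3, Stress=5]  = 9

9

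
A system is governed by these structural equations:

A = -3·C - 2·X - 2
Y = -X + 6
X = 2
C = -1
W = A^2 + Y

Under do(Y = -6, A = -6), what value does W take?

30

The joint intervention fixes Y = -6, A = -6, removing each variable's own equation.
W = A^2 + Y  [with A=-6, Y=-6]  = 30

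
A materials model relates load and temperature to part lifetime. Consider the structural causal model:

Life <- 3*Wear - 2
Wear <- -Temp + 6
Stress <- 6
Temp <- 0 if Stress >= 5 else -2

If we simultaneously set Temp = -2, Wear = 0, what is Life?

-2

Setting Temp = -2, Wear = 0 by intervention discards those variables' equations.
Life = 3*Wear - 2  [with Wear=0]  = -2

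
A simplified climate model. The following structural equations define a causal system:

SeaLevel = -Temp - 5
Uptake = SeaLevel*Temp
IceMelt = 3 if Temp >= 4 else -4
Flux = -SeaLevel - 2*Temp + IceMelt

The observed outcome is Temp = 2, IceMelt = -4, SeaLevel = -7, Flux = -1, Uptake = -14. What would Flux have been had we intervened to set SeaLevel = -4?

-4

The intervention breaks the incoming arrows to SeaLevel: SeaLevel = -Temp - 5 no longer applies, and SeaLevel = -4.
IceMelt = 3 if Temp >= 4 else -4  [with Temp=2]  = -4
Flux = -SeaLevel - 2*Temp + IceMelt  [with SeaLevel=-4, Temp=2, IceMelt=-4]  = -4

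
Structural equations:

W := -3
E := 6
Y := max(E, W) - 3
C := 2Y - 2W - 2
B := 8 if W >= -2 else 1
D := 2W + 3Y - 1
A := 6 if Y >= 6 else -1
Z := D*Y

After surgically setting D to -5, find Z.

-15

Intervening sets D = -5 and removes its equation (D := 2W + 3Y - 1).
Y = max(E, W) - 3  [with E=6, W=-3]  = 3
Z = D*Y  [with D=-5, Y=3]  = -15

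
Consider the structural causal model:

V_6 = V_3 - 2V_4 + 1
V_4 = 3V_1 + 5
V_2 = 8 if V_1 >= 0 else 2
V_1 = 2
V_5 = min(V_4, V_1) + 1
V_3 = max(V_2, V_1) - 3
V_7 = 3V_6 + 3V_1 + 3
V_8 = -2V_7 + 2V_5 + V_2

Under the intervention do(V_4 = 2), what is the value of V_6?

Under do(V_4=2), the mechanism V_4 = 3V_1 + 5 is discarded; V_4 is fixed at 2.
V_2 = 8 if V_1 >= 0 else 2  [with V_1=2]  = 8
V_3 = max(V_2, V_1) - 3  [with V_2=8, V_1=2]  = 5
V_6 = V_3 - 2V_4 + 1  [with V_3=5, V_4=2]  = 2

2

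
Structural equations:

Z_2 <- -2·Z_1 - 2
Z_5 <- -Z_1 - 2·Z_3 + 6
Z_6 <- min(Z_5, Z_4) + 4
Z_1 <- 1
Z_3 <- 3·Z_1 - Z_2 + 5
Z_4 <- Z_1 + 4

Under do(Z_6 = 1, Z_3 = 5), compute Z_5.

Under do(Z_6 = 1, Z_3 = 5), each intervened variable's structural equation is replaced by its fixed value.
Z_5 = -Z_1 - 2·Z_3 + 6  [with Z_1=1, Z_3=5]  = -5

-5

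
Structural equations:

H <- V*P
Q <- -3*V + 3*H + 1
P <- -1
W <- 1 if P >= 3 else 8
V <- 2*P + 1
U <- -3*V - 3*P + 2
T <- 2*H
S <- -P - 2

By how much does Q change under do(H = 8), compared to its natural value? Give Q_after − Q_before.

21

The intervention breaks the incoming arrows to H: H <- V*P no longer applies, and H = 8.
V = 2*P + 1  [with P=-1]  = -1
Q = -3*V + 3*H + 1  [with V=-1, H=8]  = 28
Without intervention: V = 2*P + 1  [with P=-1]  = -1; H = V*P  [with V=-1, P=-1]  = 1; Q = -3*V + 3*H + 1  [with V=-1, H=1]  = 7.
Change = 28 − 7 = 21.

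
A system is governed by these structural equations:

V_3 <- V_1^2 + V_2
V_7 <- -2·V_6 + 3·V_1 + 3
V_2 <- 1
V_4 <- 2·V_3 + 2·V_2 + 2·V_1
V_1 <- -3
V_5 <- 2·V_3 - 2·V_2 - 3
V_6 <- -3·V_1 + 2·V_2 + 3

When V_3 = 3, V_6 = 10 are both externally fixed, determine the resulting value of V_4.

Setting V_3 = 3, V_6 = 10 by intervention discards those variables' equations.
V_4 = 2·V_3 + 2·V_2 + 2·V_1  [with V_3=3, V_2=1, V_1=-3]  = 2

2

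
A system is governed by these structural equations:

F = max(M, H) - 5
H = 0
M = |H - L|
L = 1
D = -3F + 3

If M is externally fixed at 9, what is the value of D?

do(M=9) replaces the equation M = |H - L| with the constant M = 9.
F = max(M, H) - 5  [with M=9, H=0]  = 4
D = -3F + 3  [with F=4]  = -9

-9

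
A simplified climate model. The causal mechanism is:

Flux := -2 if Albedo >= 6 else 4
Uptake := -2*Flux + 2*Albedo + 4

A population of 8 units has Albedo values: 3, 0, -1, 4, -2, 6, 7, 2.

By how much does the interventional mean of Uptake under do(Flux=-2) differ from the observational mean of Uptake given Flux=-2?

do(Flux=-2) breaks Flux's dependence on Albedo. With Flux=-2 fixed, Uptake across the units is 14, 8, 6, 16, 4, 20, 22, 12, mean 12.75.
Conditioning on Flux=-2 selects the 2 unit(s) with Albedo ∈ {6, 7}. Their Uptake values: 20, 22. Mean = 21.
Difference = 12.75 − 21 = -8.25.

-8.25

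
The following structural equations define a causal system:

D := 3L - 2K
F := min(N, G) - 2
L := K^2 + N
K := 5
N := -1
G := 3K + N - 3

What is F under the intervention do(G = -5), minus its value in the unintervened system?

do(G=-5) replaces the equation G := 3K + N - 3 with the constant G = -5.
F = min(N, G) - 2  [with N=-1, G=-5]  = -7
Without intervention: G = 3K + N - 3  [with K=5, N=-1]  = 11; F = min(N, G) - 2  [with N=-1, G=11]  = -3.
Change = -7 − (-3) = -4.

-4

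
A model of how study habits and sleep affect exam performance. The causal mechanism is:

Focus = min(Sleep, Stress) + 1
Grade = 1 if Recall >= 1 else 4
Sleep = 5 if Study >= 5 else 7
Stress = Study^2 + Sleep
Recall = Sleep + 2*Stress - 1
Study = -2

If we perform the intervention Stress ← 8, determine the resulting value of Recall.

22

do(Stress=8) replaces the equation Stress = Study^2 + Sleep with the constant Stress = 8.
Sleep = 5 if Study >= 5 else 7  [with Study=-2]  = 7
Recall = Sleep + 2*Stress - 1  [with Sleep=7, Stress=8]  = 22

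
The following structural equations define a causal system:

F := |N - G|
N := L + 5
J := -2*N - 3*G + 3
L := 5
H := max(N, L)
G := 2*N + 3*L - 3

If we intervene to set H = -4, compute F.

22

The intervention breaks the incoming arrows to H: H := max(N, L) no longer applies, and H = -4.
Since F is not a descendant of the intervened variable, it is unaffected.
N = L + 5  [with L=5]  = 10
G = 2*N + 3*L - 3  [with N=10, L=5]  = 32
F = |N - G|  [with N=10, G=32]  = 22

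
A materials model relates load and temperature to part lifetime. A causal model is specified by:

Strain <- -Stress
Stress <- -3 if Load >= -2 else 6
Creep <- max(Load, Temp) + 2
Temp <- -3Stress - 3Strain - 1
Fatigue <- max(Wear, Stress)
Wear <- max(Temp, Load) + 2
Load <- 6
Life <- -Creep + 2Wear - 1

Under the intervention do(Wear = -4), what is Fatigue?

-3

Intervening sets Wear = -4 and removes its equation (Wear <- max(Temp, Load) + 2).
Stress = -3 if Load >= -2 else 6  [with Load=6]  = -3
Fatigue = max(Wear, Stress)  [with Wear=-4, Stress=-3]  = -3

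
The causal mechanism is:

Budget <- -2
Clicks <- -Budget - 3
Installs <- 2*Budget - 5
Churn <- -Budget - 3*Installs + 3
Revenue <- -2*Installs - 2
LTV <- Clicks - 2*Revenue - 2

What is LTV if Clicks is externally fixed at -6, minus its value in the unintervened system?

Under do(Clicks=-6), the mechanism Clicks <- -Budget - 3 is discarded; Clicks is fixed at -6.
Installs = 2*Budget - 5  [with Budget=-2]  = -9
Revenue = -2*Installs - 2  [with Installs=-9]  = 16
LTV = Clicks - 2*Revenue - 2  [with Clicks=-6, Revenue=16]  = -40
Without intervention: Clicks = -Budget - 3  [with Budget=-2]  = -1; Installs = 2*Budget - 5  [with Budget=-2]  = -9; Revenue = -2*Installs - 2  [with Installs=-9]  = 16; LTV = Clicks - 2*Revenue - 2  [with Clicks=-1, Revenue=16]  = -35.
Change = -40 − (-35) = -5.

-5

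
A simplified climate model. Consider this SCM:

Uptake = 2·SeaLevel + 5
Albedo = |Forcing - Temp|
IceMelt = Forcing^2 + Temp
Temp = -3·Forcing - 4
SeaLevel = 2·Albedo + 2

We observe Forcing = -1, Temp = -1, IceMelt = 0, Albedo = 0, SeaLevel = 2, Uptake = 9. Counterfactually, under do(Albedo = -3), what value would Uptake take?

-3

Under do(Albedo=-3), the mechanism Albedo = |Forcing - Temp| is discarded; Albedo is fixed at -3.
SeaLevel = 2·Albedo + 2  [with Albedo=-3]  = -4
Uptake = 2·SeaLevel + 5  [with SeaLevel=-4]  = -3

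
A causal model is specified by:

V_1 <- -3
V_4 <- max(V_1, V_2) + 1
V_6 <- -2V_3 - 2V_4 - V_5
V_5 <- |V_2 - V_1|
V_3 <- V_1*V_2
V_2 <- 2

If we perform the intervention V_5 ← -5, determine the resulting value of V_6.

11

The intervention breaks the incoming arrows to V_5: V_5 <- |V_2 - V_1| no longer applies, and V_5 = -5.
V_3 = V_1*V_2  [with V_1=-3, V_2=2]  = -6
V_4 = max(V_1, V_2) + 1  [with V_1=-3, V_2=2]  = 3
V_6 = -2V_3 - 2V_4 - V_5  [with V_3=-6, V_4=3, V_5=-5]  = 11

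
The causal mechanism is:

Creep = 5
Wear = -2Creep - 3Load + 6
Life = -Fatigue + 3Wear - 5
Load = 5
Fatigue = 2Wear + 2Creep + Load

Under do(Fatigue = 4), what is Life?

-66

Intervening sets Fatigue = 4 and removes its equation (Fatigue = 2Wear + 2Creep + Load).
Wear = -2Creep - 3Load + 6  [with Creep=5, Load=5]  = -19
Life = -Fatigue + 3Wear - 5  [with Fatigue=4, Wear=-19]  = -66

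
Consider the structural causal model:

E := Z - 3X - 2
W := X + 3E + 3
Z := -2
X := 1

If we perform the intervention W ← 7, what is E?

-7

Under do(W=7), the mechanism W := X + 3E + 3 is discarded; W is fixed at 7.
Since E is not a descendant of the intervened variable, it is unaffected.
E = Z - 3X - 2  [with Z=-2, X=1]  = -7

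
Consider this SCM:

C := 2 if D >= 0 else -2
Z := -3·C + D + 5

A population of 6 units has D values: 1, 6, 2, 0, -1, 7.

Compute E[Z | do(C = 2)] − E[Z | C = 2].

Every unit gets C=2 under the intervention. Z values become 0, 5, 1, -1, -2, 6; E[Z|do(C=2)] = 1.5.
Conditioning on C=2 selects the 5 unit(s) with D ∈ {1, 6, 2, 0, 7}. Their Z values: 0, 5, 1, -1, 6. Mean = 2.2.
Difference = 1.5 − 2.2 = -0.7.

-0.7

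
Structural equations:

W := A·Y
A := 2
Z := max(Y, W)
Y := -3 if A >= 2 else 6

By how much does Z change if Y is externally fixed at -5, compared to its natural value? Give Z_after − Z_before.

-2

Under do(Y=-5), the mechanism Y := -3 if A >= 2 else 6 is discarded; Y is fixed at -5.
W = A·Y  [with A=2, Y=-5]  = -10
Z = max(Y, W)  [with Y=-5, W=-10]  = -5
Without intervention: Y = -3 if A >= 2 else 6  [with A=2]  = -3; W = A·Y  [with A=2, Y=-3]  = -6; Z = max(Y, W)  [with Y=-3, W=-6]  = -3.
Change = -5 − (-3) = -2.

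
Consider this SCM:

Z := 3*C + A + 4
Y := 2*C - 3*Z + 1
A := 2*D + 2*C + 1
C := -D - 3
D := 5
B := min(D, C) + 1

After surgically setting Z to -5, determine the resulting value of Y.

Under do(Z=-5), the mechanism Z := 3*C + A + 4 is discarded; Z is fixed at -5.
C = -D - 3  [with D=5]  = -8
Y = 2*C - 3*Z + 1  [with C=-8, Z=-5]  = 0

0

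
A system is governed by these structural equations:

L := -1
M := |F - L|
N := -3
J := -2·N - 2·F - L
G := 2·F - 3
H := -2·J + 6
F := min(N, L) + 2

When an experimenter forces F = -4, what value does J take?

15

The intervention breaks the incoming arrows to F: F := min(N, L) + 2 no longer applies, and F = -4.
J = -2·N - 2·F - L  [with N=-3, F=-4, L=-1]  = 15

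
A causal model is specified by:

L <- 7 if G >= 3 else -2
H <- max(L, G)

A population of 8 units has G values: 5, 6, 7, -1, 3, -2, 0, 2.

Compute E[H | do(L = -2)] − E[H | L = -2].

2.75

Under do(L=-2), L's equation is replaced by L=-2 for every unit. Per-unit H: 5, 6, 7, -1, 3, -2, 0, 2. Mean = 2.5.
E[H|L=-2] averages over only the 4 units with L=-2 (G = -1, -2, 0, 2): H = -1, -2, 0, 2, mean -0.25.
Difference = 2.5 − (-0.25) = 2.75.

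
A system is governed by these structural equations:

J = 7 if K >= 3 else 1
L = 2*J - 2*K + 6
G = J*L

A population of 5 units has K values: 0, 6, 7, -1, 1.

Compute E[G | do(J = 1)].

Every unit gets J=1 under the intervention. G values become 8, -4, -6, 10, 6; E[G|do(J=1)] = 2.8.

2.8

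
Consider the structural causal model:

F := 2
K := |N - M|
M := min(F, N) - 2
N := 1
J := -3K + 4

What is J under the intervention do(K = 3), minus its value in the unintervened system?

Intervening sets K = 3 and removes its equation (K := |N - M|).
J = -3K + 4  [with K=3]  = -5
Without intervention: M = min(F, N) - 2  [with F=2, N=1]  = -1; K = |N - M|  [with N=1, M=-1]  = 2; J = -3K + 4  [with K=2]  = -2.
Change = -5 − (-2) = -3.

-3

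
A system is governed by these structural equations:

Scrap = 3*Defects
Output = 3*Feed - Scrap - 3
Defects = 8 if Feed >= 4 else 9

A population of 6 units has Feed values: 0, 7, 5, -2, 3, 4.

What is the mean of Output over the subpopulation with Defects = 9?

Observing Defects=9 restricts to units where Defects's equation naturally yields 9: Feed ∈ {0, -2, 3}. In that subpopulation Output = -30, -36, -21, mean -29.

-29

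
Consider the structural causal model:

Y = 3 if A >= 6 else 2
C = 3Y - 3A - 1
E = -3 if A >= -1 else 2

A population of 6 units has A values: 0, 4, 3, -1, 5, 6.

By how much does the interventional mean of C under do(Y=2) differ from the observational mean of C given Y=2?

The intervention sets Y=2 in all 6 units regardless of A. Recomputing C per unit gives 5, -7, -4, 8, -10, -13; average -3.5.
E[C|Y=2] averages over only the 5 units with Y=2 (A = 0, 4, 3, -1, 5): C = 5, -7, -4, 8, -10, mean -1.6.
Difference = -3.5 − (-1.6) = -1.9.

-1.9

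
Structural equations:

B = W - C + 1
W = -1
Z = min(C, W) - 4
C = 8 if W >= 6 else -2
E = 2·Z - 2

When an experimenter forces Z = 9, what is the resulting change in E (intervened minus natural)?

30

The intervention breaks the incoming arrows to Z: Z = min(C, W) - 4 no longer applies, and Z = 9.
E = 2·Z - 2  [with Z=9]  = 16
Without intervention: C = 8 if W >= 6 else -2  [with W=-1]  = -2; Z = min(C, W) - 4  [with C=-2, W=-1]  = -6; E = 2·Z - 2  [with Z=-6]  = -14.
Change = 16 − (-14) = 30.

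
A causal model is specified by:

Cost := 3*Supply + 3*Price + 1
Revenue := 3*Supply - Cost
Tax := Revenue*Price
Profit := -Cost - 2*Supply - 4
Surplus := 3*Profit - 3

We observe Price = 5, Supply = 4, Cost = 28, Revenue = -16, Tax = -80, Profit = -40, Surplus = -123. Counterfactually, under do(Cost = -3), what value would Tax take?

do(Cost=-3) replaces the equation Cost := 3*Supply + 3*Price + 1 with the constant Cost = -3.
Revenue = 3*Supply - Cost  [with Supply=4, Cost=-3]  = 15
Tax = Revenue*Price  [with Revenue=15, Price=5]  = 75

75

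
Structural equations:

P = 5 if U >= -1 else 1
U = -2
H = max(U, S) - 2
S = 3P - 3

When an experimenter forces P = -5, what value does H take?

Under do(P=-5), the mechanism P = 5 if U >= -1 else 1 is discarded; P is fixed at -5.
S = 3P - 3  [with P=-5]  = -18
H = max(U, S) - 2  [with U=-2, S=-18]  = -4

-4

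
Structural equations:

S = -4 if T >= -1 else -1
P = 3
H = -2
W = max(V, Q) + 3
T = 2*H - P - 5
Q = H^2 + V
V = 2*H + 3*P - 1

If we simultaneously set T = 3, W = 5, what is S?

Under do(T = 3, W = 5), each intervened variable's structural equation is replaced by its fixed value.
S = -4 if T >= -1 else -1  [with T=3]  = -4

-4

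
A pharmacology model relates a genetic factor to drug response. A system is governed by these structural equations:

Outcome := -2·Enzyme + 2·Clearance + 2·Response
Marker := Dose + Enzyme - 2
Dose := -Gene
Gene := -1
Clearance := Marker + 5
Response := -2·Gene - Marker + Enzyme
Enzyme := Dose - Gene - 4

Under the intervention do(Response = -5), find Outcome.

Under do(Response=-5), the mechanism Response := -2·Gene - Marker + Enzyme is discarded; Response is fixed at -5.
Dose = -Gene  [with Gene=-1]  = 1
Enzyme = Dose - Gene - 4  [with Dose=1, Gene=-1]  = -2
Marker = Dose + Enzyme - 2  [with Dose=1, Enzyme=-2]  = -3
Clearance = Marker + 5  [with Marker=-3]  = 2
Outcome = -2·Enzyme + 2·Clearance + 2·Response  [with Enzyme=-2, Clearance=2, Response=-5]  = -2

-2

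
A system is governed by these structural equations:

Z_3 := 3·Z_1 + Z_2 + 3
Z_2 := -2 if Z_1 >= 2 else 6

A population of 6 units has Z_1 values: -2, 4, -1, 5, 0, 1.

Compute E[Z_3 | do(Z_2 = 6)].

12.5

The intervention sets Z_2=6 in all 6 units regardless of Z_1. Recomputing Z_3 per unit gives 3, 21, 6, 24, 9, 12; average 12.5.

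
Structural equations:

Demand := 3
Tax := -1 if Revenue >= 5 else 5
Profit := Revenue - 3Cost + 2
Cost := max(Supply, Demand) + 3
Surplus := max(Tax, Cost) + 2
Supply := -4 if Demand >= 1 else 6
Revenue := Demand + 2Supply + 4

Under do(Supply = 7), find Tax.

-1

do(Supply=7) replaces the equation Supply := -4 if Demand >= 1 else 6 with the constant Supply = 7.
Revenue = Demand + 2Supply + 4  [with Demand=3, Supply=7]  = 21
Tax = -1 if Revenue >= 5 else 5  [with Revenue=21]  = -1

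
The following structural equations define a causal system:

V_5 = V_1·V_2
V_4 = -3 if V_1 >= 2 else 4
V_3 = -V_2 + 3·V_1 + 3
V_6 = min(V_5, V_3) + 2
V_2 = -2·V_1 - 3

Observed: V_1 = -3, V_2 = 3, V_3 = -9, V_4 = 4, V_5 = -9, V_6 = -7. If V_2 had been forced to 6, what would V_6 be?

-16

Under do(V_2=6), the mechanism V_2 = -2·V_1 - 3 is discarded; V_2 is fixed at 6.
V_3 = -V_2 + 3·V_1 + 3  [with V_2=6, V_1=-3]  = -12
V_5 = V_1·V_2  [with V_1=-3, V_2=6]  = -18
V_6 = min(V_5, V_3) + 2  [with V_5=-18, V_3=-12]  = -16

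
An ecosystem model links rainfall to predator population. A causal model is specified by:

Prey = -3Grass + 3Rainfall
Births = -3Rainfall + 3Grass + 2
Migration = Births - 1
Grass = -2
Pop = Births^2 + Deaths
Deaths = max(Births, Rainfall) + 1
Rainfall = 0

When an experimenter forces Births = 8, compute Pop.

The intervention breaks the incoming arrows to Births: Births = -3Rainfall + 3Grass + 2 no longer applies, and Births = 8.
Deaths = max(Births, Rainfall) + 1  [with Births=8, Rainfall=0]  = 9
Pop = Births^2 + Deaths  [with Births=8, Deaths=9]  = 73

73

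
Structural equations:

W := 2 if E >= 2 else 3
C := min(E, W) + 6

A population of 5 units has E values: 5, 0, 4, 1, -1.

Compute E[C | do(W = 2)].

6.8

The intervention sets W=2 in all 5 units regardless of E. Recomputing C per unit gives 8, 6, 8, 7, 5; average 6.8.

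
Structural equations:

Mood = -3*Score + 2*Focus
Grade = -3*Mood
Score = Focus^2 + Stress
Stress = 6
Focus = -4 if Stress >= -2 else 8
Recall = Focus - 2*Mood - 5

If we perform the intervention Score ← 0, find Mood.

-8

The intervention breaks the incoming arrows to Score: Score = Focus^2 + Stress no longer applies, and Score = 0.
Focus = -4 if Stress >= -2 else 8  [with Stress=6]  = -4
Mood = -3*Score + 2*Focus  [with Score=0, Focus=-4]  = -8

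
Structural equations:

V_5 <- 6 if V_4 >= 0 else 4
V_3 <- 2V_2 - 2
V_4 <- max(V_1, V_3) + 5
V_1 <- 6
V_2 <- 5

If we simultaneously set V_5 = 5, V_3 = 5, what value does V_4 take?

Under do(V_5 = 5, V_3 = 5), each intervened variable's structural equation is replaced by its fixed value.
V_4 = max(V_1, V_3) + 5  [with V_1=6, V_3=5]  = 11

11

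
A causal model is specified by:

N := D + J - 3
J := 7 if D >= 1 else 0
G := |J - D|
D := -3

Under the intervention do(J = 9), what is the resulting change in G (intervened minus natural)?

Under do(J=9), the mechanism J := 7 if D >= 1 else 0 is discarded; J is fixed at 9.
G = |J - D|  [with J=9, D=-3]  = 12
Without intervention: J = 7 if D >= 1 else 0  [with D=-3]  = 0; G = |J - D|  [with J=0, D=-3]  = 3.
Change = 12 − 3 = 9.

9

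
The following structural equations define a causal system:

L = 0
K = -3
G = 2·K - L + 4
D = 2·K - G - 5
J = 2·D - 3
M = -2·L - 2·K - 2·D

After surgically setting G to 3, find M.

The intervention breaks the incoming arrows to G: G = 2·K - L + 4 no longer applies, and G = 3.
D = 2·K - G - 5  [with K=-3, G=3]  = -14
M = -2·L - 2·K - 2·D  [with L=0, K=-3, D=-14]  = 34

34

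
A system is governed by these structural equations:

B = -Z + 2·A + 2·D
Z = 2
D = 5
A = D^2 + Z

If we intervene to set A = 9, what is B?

The intervention breaks the incoming arrows to A: A = D^2 + Z no longer applies, and A = 9.
B = -Z + 2·A + 2·D  [with Z=2, A=9, D=5]  = 26

26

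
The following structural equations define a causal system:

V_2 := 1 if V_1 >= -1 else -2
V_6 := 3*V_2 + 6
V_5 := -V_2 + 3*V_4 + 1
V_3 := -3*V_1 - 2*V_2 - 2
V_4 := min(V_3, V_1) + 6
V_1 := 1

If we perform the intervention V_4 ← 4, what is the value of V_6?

Under do(V_4=4), the mechanism V_4 := min(V_3, V_1) + 6 is discarded; V_4 is fixed at 4.
Since V_6 is not a descendant of the intervened variable, it is unaffected.
V_2 = 1 if V_1 >= -1 else -2  [with V_1=1]  = 1
V_6 = 3*V_2 + 6  [with V_2=1]  = 9

9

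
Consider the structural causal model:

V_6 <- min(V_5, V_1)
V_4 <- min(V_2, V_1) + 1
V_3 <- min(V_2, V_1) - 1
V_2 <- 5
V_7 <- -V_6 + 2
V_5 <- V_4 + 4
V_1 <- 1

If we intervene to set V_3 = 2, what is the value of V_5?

do(V_3=2) replaces the equation V_3 <- min(V_2, V_1) - 1 with the constant V_3 = 2.
V_5 is not downstream of the intervention, so its value is determined by the original equations.
V_4 = min(V_2, V_1) + 1  [with V_2=5, V_1=1]  = 2
V_5 = V_4 + 4  [with V_4=2]  = 6

6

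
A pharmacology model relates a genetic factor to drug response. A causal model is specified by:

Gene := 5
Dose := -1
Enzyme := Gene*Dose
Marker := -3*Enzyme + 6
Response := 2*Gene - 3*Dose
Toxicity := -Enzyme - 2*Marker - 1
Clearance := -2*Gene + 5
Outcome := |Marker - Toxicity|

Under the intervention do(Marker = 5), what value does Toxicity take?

-6

Under do(Marker=5), the mechanism Marker := -3*Enzyme + 6 is discarded; Marker is fixed at 5.
Enzyme = Gene*Dose  [with Gene=5, Dose=-1]  = -5
Toxicity = -Enzyme - 2*Marker - 1  [with Enzyme=-5, Marker=5]  = -6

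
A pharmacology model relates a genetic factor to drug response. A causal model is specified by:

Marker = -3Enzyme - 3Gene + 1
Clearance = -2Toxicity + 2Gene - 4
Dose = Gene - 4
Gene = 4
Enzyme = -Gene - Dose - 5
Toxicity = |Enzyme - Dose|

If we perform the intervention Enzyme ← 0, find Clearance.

4

The intervention breaks the incoming arrows to Enzyme: Enzyme = -Gene - Dose - 5 no longer applies, and Enzyme = 0.
Dose = Gene - 4  [with Gene=4]  = 0
Toxicity = |Enzyme - Dose|  [with Enzyme=0, Dose=0]  = 0
Clearance = -2Toxicity + 2Gene - 4  [with Toxicity=0, Gene=4]  = 4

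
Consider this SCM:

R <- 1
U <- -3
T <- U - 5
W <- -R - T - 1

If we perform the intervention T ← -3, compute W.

1

The intervention breaks the incoming arrows to T: T <- U - 5 no longer applies, and T = -3.
W = -R - T - 1  [with R=1, T=-3]  = 1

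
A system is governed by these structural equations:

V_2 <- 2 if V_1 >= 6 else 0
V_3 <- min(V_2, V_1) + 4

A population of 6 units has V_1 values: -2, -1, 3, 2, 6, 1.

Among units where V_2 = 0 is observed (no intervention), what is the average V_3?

Observing V_2=0 restricts to units where V_2's equation naturally yields 0: V_1 ∈ {-2, -1, 3, 2, 1}. In that subpopulation V_3 = 2, 3, 4, 4, 4, mean 3.4.

3.4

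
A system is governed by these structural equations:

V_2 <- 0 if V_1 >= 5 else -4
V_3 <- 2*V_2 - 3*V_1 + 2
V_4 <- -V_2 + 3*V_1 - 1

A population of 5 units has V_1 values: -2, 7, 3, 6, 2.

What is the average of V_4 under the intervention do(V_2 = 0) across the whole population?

8.6

Under do(V_2=0), V_2's equation is replaced by V_2=0 for every unit. Per-unit V_4: -7, 20, 8, 17, 5. Mean = 8.6.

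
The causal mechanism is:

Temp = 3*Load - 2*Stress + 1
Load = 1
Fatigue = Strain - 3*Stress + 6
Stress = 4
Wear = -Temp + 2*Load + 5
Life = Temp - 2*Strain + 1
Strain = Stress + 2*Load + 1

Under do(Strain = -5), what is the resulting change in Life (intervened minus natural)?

The intervention breaks the incoming arrows to Strain: Strain = Stress + 2*Load + 1 no longer applies, and Strain = -5.
Temp = 3*Load - 2*Stress + 1  [with Load=1, Stress=4]  = -4
Life = Temp - 2*Strain + 1  [with Temp=-4, Strain=-5]  = 7
Without intervention: Strain = Stress + 2*Load + 1  [with Stress=4, Load=1]  = 7; Temp = 3*Load - 2*Stress + 1  [with Load=1, Stress=4]  = -4; Life = Temp - 2*Strain + 1  [with Temp=-4, Strain=7]  = -17.
Change = 7 − (-17) = 24.

24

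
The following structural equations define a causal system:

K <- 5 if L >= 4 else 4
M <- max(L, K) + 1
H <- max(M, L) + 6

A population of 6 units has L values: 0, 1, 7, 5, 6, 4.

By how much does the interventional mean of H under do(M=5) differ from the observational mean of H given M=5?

do(M=5) breaks M's dependence on L. With M=5 fixed, H across the units is 11, 11, 13, 11, 12, 11, mean 11.5.
E[H|M=5] averages over only the 2 units with M=5 (L = 0, 1): H = 11, 11, mean 11.
Difference = 11.5 − 11 = 0.5.

0.5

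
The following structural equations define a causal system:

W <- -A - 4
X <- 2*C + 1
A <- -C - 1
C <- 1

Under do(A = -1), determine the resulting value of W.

Under do(A=-1), the mechanism A <- -C - 1 is discarded; A is fixed at -1.
W = -A - 4  [with A=-1]  = -3

-3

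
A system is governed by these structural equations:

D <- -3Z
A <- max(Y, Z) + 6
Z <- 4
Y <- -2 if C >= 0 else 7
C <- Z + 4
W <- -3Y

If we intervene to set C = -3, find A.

Under do(C=-3), the mechanism C <- Z + 4 is discarded; C is fixed at -3.
Y = -2 if C >= 0 else 7  [with C=-3]  = 7
A = max(Y, Z) + 6  [with Y=7, Z=4]  = 13

13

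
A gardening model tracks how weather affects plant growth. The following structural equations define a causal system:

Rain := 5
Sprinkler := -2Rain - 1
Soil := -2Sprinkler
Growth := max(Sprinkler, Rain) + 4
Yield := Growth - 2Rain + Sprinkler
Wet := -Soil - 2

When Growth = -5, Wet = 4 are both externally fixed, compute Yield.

-26

Setting Growth = -5, Wet = 4 by intervention discards those variables' equations.
Sprinkler = -2Rain - 1  [with Rain=5]  = -11
Yield = Growth - 2Rain + Sprinkler  [with Growth=-5, Rain=5, Sprinkler=-11]  = -26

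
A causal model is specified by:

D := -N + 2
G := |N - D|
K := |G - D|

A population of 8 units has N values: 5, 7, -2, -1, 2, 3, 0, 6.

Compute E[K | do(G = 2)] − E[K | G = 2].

Every unit gets G=2 under the intervention. K values become 5, 7, 2, 1, 2, 3, 0, 6; E[K|do(G=2)] = 3.25.
Conditioning on G=2 selects the 2 unit(s) with N ∈ {2, 0}. Their K values: 2, 0. Mean = 1.
Difference = 3.25 − 1 = 2.25.

2.25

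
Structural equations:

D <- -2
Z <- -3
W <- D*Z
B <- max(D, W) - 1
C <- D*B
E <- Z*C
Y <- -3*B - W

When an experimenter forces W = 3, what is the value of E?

The intervention breaks the incoming arrows to W: W <- D*Z no longer applies, and W = 3.
B = max(D, W) - 1  [with D=-2, W=3]  = 2
C = D*B  [with D=-2, B=2]  = -4
E = Z*C  [with Z=-3, C=-4]  = 12

12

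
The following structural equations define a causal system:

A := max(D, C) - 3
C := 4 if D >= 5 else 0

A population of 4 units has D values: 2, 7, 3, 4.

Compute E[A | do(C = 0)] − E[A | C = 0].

1

Every unit gets C=0 under the intervention. A values become -1, 4, 0, 1; E[A|do(C=0)] = 1.
Conditioning on C=0 selects the 3 unit(s) with D ∈ {2, 3, 4}. Their A values: -1, 0, 1. Mean = 0.
Difference = 1 − 0 = 1.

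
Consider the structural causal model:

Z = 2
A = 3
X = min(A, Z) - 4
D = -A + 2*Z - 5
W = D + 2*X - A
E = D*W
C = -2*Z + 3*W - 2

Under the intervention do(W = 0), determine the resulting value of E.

The intervention breaks the incoming arrows to W: W = D + 2*X - A no longer applies, and W = 0.
D = -A + 2*Z - 5  [with A=3, Z=2]  = -4
E = D*W  [with D=-4, W=0]  = 0

0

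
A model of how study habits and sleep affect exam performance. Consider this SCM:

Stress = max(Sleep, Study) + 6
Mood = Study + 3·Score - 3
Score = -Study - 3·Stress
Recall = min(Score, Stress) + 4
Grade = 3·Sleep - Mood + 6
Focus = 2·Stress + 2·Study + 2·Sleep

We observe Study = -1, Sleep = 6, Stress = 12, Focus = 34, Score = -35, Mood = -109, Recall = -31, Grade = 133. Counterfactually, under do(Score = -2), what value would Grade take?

34

do(Score=-2) replaces the equation Score = -Study - 3·Stress with the constant Score = -2.
Mood = Study + 3·Score - 3  [with Study=-1, Score=-2]  = -10
Grade = 3·Sleep - Mood + 6  [with Sleep=6, Mood=-10]  = 34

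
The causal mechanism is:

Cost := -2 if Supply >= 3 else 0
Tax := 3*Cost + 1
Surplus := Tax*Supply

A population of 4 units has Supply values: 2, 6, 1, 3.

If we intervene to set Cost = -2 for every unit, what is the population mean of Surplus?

-15

do(Cost=-2) breaks Cost's dependence on Supply. With Cost=-2 fixed, Surplus across the units is -10, -30, -5, -15, mean -15.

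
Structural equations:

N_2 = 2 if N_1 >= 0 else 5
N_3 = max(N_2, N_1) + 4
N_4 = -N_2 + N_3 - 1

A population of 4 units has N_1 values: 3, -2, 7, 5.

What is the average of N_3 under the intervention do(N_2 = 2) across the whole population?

Under do(N_2=2), N_2's equation is replaced by N_2=2 for every unit. Per-unit N_3: 7, 6, 11, 9. Mean = 8.25.

8.25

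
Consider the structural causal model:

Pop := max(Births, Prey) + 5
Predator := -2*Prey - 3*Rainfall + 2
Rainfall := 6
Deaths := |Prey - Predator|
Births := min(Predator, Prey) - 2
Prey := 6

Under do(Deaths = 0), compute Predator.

do(Deaths=0) replaces the equation Deaths := |Prey - Predator| with the constant Deaths = 0.
Predator is not downstream of the intervention, so its value is determined by the original equations.
Predator = -2*Prey - 3*Rainfall + 2  [with Prey=6, Rainfall=6]  = -28

-28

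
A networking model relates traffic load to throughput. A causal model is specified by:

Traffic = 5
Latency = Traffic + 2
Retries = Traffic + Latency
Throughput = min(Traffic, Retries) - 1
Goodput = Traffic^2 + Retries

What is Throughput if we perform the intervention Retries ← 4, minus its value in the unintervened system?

The intervention breaks the incoming arrows to Retries: Retries = Traffic + Latency no longer applies, and Retries = 4.
Throughput = min(Traffic, Retries) - 1  [with Traffic=5, Retries=4]  = 3
Without intervention: Latency = Traffic + 2  [with Traffic=5]  = 7; Retries = Traffic + Latency  [with Traffic=5, Latency=7]  = 12; Throughput = min(Traffic, Retries) - 1  [with Traffic=5, Retries=12]  = 4.
Change = 3 − 4 = -1.

-1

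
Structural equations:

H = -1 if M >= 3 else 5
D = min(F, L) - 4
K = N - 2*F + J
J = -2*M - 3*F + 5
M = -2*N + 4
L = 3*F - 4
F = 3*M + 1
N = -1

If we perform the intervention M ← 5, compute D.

do(M=5) replaces the equation M = -2*N + 4 with the constant M = 5.
F = 3*M + 1  [with M=5]  = 16
L = 3*F - 4  [with F=16]  = 44
D = min(F, L) - 4  [with F=16, L=44]  = 12

12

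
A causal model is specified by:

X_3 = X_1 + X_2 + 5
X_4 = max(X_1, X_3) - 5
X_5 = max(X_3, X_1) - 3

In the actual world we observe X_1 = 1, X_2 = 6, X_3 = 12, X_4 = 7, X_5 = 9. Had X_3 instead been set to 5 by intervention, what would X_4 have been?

The intervention breaks the incoming arrows to X_3: X_3 = X_1 + X_2 + 5 no longer applies, and X_3 = 5.
X_4 = max(X_1, X_3) - 5  [with X_1=1, X_3=5]  = 0

0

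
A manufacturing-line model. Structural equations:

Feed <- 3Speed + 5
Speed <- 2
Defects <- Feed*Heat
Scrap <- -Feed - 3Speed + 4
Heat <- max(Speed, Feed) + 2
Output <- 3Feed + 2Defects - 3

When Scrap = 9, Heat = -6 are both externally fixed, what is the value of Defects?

-66

Under do(Scrap = 9, Heat = -6), each intervened variable's structural equation is replaced by its fixed value.
Feed = 3Speed + 5  [with Speed=2]  = 11
Defects = Feed*Heat  [with Feed=11, Heat=-6]  = -66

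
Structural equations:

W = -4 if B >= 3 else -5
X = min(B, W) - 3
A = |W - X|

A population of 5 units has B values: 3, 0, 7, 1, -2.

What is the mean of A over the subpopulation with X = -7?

3

Observing X=-7 restricts to units where X's equation naturally yields -7: B ∈ {3, 7}. In that subpopulation A = 3, 3, mean 3.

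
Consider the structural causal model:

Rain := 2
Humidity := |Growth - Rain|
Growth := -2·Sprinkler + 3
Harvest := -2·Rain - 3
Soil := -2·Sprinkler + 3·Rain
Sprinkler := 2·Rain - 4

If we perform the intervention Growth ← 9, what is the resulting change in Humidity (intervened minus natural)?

Intervening sets Growth = 9 and removes its equation (Growth := -2·Sprinkler + 3).
Humidity = |Growth - Rain|  [with Growth=9, Rain=2]  = 7
Without intervention: Sprinkler = 2·Rain - 4  [with Rain=2]  = 0; Growth = -2·Sprinkler + 3  [with Sprinkler=0]  = 3; Humidity = |Growth - Rain|  [with Growth=3, Rain=2]  = 1.
Change = 7 − 1 = 6.

6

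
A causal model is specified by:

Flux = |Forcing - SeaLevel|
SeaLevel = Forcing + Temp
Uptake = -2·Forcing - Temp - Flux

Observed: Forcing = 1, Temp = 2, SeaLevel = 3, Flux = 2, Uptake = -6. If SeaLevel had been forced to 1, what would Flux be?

0

The intervention breaks the incoming arrows to SeaLevel: SeaLevel = Forcing + Temp no longer applies, and SeaLevel = 1.
Flux = |Forcing - SeaLevel|  [with Forcing=1, SeaLevel=1]  = 0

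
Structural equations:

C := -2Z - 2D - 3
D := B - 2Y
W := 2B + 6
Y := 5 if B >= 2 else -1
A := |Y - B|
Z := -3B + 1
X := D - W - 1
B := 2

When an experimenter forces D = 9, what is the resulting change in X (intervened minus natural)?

17

Intervening sets D = 9 and removes its equation (D := B - 2Y).
W = 2B + 6  [with B=2]  = 10
X = D - W - 1  [with D=9, W=10]  = -2
Without intervention: W = 2B + 6  [with B=2]  = 10; Y = 5 if B >= 2 else -1  [with B=2]  = 5; D = B - 2Y  [with B=2, Y=5]  = -8; X = D - W - 1  [with D=-8, W=10]  = -19.
Change = -2 − (-19) = 17.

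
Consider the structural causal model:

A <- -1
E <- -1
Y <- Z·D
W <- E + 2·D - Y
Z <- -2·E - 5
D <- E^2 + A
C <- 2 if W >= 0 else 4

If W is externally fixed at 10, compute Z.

do(W=10) replaces the equation W <- E + 2·D - Y with the constant W = 10.
No directed path runs from W to Z, so Z keeps its natural value.
Z = -2·E - 5  [with E=-1]  = -3

-3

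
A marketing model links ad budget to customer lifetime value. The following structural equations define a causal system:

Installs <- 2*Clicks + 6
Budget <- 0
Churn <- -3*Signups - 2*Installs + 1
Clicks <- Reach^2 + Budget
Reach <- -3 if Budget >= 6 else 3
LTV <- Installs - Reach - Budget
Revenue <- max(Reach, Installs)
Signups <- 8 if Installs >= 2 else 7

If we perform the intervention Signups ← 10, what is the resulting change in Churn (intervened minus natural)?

-6

The intervention breaks the incoming arrows to Signups: Signups <- 8 if Installs >= 2 else 7 no longer applies, and Signups = 10.
Reach = -3 if Budget >= 6 else 3  [with Budget=0]  = 3
Clicks = Reach^2 + Budget  [with Reach=3, Budget=0]  = 9
Installs = 2*Clicks + 6  [with Clicks=9]  = 24
Churn = -3*Signups - 2*Installs + 1  [with Signups=10, Installs=24]  = -77
Without intervention: Reach = -3 if Budget >= 6 else 3  [with Budget=0]  = 3; Clicks = Reach^2 + Budget  [with Reach=3, Budget=0]  = 9; Installs = 2*Clicks + 6  [with Clicks=9]  = 24; Signups = 8 if Installs >= 2 else 7  [with Installs=24]  = 8; Churn = -3*Signups - 2*Installs + 1  [with Signups=8, Installs=24]  = -71.
Change = -77 − (-71) = -6.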